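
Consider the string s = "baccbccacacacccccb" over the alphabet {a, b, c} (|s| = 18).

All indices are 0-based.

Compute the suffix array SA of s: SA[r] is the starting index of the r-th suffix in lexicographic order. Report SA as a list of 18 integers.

[7, 9, 1, 11, 17, 0, 4, 6, 8, 10, 16, 3, 5, 15, 2, 14, 13, 12]

rank→(start, suffix):
  0 → (7, 'acacacccccb')
  1 → (9, 'acacccccb')
  2 → (1, 'accbccacacacccccb')
  3 → (11, 'acccccb')
  4 → (17, 'b')
  5 → (0, 'baccbccacacacccccb')
  6 → (4, 'bccacacacccccb')
  7 → (6, 'cacacacccccb')
  8 → (8, 'cacacccccb')
  9 → (10, 'cacccccb')
  10 → (16, 'cb')
  11 → (3, 'cbccacacacccccb')
  12 → (5, 'ccacacacccccb')
  13 → (15, 'ccb')
  14 → (2, 'ccbccacacacccccb')
  15 → (14, 'cccb')
  16 → (13, 'ccccb')
  17 → (12, 'cccccb')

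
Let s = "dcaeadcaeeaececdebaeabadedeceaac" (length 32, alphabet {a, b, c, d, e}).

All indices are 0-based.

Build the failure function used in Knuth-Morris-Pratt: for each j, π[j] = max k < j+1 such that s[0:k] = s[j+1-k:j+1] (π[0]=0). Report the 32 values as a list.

[0, 0, 0, 0, 0, 1, 2, 3, 4, 0, 0, 0, 0, 0, 0, 1, 0, 0, 0, 0, 0, 0, 0, 1, 0, 1, 0, 0, 0, 0, 0, 0]

π[0] = 0
j=1 s[j]='c': π[1]=0 (border '')
j=2 s[j]='a': π[2]=0 (border '')
j=3 s[j]='e': π[3]=0 (border '')
j=4 s[j]='a': π[4]=0 (border '')
j=5 s[j]='d': π[5]=1 (border 'd')
j=6 s[j]='c': π[6]=2 (border 'dc')
j=7 s[j]='a': π[7]=3 (border 'dca')
j=8 s[j]='e': π[8]=4 (border 'dcae')
j=9 s[j]='e': k: 4→0; π[9]=0 (border '')
j=10 s[j]='a': π[10]=0 (border '')
j=11 s[j]='e': π[11]=0 (border '')
j=12 s[j]='c': π[12]=0 (border '')
j=13 s[j]='e': π[13]=0 (border '')
j=14 s[j]='c': π[14]=0 (border '')
j=15 s[j]='d': π[15]=1 (border 'd')
j=16 s[j]='e': k: 1→0; π[16]=0 (border '')
j=17 s[j]='b': π[17]=0 (border '')
j=18 s[j]='a': π[18]=0 (border '')
j=19 s[j]='e': π[19]=0 (border '')
j=20 s[j]='a': π[20]=0 (border '')
j=21 s[j]='b': π[21]=0 (border '')
j=22 s[j]='a': π[22]=0 (border '')
j=23 s[j]='d': π[23]=1 (border 'd')
j=24 s[j]='e': k: 1→0; π[24]=0 (border '')
j=25 s[j]='d': π[25]=1 (border 'd')
j=26 s[j]='e': k: 1→0; π[26]=0 (border '')
j=27 s[j]='c': π[27]=0 (border '')
j=28 s[j]='e': π[28]=0 (border '')
j=29 s[j]='a': π[29]=0 (border '')
j=30 s[j]='a': π[30]=0 (border '')
j=31 s[j]='c': π[31]=0 (border '')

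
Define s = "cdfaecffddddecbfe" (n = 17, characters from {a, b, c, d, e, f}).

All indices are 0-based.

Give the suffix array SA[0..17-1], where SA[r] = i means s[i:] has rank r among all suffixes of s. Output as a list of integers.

[3, 14, 13, 0, 5, 8, 9, 10, 11, 1, 16, 12, 4, 2, 7, 15, 6]

sorted suffixes:
  #0 SA[0]=3  'aecffddddecbfe'
  #1 SA[1]=14  'bfe'
  #2 SA[2]=13  'cbfe'
  #3 SA[3]=0  'cdfaecffddddecbfe'
  #4 SA[4]=5  'cffddddecbfe'
  #5 SA[5]=8  'ddddecbfe'
  #6 SA[6]=9  'dddecbfe'
  #7 SA[7]=10  'ddecbfe'
  #8 SA[8]=11  'decbfe'
  #9 SA[9]=1  'dfaecffddddecbfe'
  #10 SA[10]=16  'e'
  #11 SA[11]=12  'ecbfe'
  #12 SA[12]=4  'ecffddddecbfe'
  #13 SA[13]=2  'faecffddddecbfe'
  #14 SA[14]=7  'fddddecbfe'
  #15 SA[15]=15  'fe'
  #16 SA[16]=6  'ffddddecbfe'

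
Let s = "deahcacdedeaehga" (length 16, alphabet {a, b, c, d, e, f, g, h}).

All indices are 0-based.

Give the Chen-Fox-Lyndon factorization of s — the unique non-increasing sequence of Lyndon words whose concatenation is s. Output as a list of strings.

["de", "ahc", "acdedeaehg", "a"]

emit factor 1: 'de' (i=0, period=2)
emit factor 2: 'ahc' (i=2, period=3)
emit factor 3: 'acdedeaehg' (i=5, period=10)
emit factor 4: 'a' (i=15, period=1)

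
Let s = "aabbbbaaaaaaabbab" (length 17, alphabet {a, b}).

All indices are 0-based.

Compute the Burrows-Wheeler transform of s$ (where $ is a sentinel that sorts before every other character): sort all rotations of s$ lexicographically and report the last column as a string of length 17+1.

bbaaaaa$baaabbbaba

rank  rotation            last
    0  $aabbbbaaaaaaabbab  b
    1  aaaaaaabbab$aabbbb  b
    2  aaaaaabbab$aabbbba  a
    3  aaaaabbab$aabbbbaa  a
    4  aaaabbab$aabbbbaaa  a
    5  aaabbab$aabbbbaaaa  a
    6  aabbab$aabbbbaaaaa  a
    7  aabbbbaaaaaaabbab$  $
    8  ab$aabbbbaaaaaaabb  b
    9  abbab$aabbbbaaaaaa  a
   10  abbbbaaaaaaabbab$a  a
   11  b$aabbbbaaaaaaabba  a
   12  baaaaaaabbab$aabbb  b
   13  bab$aabbbbaaaaaaab  b
   14  bbaaaaaaabbab$aabb  b
   15  bbab$aabbbbaaaaaaa  a
   16  bbbaaaaaaabbab$aab  b
   17  bbbbaaaaaaabbab$aa  a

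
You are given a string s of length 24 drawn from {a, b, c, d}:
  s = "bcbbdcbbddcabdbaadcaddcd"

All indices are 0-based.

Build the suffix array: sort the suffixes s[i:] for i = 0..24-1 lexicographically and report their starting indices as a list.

[15, 11, 16, 19, 14, 2, 6, 0, 12, 3, 7, 10, 18, 1, 5, 22, 23, 13, 9, 17, 4, 21, 8, 20]

rank→(start, suffix):
  0 → (15, 'aadcaddcd')
  1 → (11, 'abdbaadcaddcd')
  2 → (16, 'adcaddcd')
  3 → (19, 'addcd')
  4 → (14, 'baadcaddcd')
  5 → (2, 'bbdcbbddcabdbaadcaddcd')
  6 → (6, 'bbddcabdbaadcaddcd')
  7 → (0, 'bcbbdcbbddcabdbaadcaddcd')
  8 → (12, 'bdbaadcaddcd')
  9 → (3, 'bdcbbddcabdbaadcaddcd')
  10 → (7, 'bddcabdbaadcaddcd')
  11 → (10, 'cabdbaadcaddcd')
  12 → (18, 'caddcd')
  13 → (1, 'cbbdcbbddcabdbaadcaddcd')
  14 → (5, 'cbbddcabdbaadcaddcd')
  15 → (22, 'cd')
  16 → (23, 'd')
  17 → (13, 'dbaadcaddcd')
  18 → (9, 'dcabdbaadcaddcd')
  19 → (17, 'dcaddcd')
  20 → (4, 'dcbbddcabdbaadcaddcd')
  21 → (21, 'dcd')
  22 → (8, 'ddcabdbaadcaddcd')
  23 → (20, 'ddcd')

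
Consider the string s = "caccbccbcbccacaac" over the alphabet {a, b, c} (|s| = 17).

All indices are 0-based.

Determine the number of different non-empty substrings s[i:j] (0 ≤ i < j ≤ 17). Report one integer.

122

rank | idx | suffix
   0 |  14 | aac
   1 |  15 | ac
   2 |  12 | acaac
   3 |   1 | accbccbcbccacaac
   4 |   7 | bcbccacaac
   5 |   9 | bccacaac
   6 |   4 | bccbcbccacaac
   7 |  16 | c
   8 |  13 | caac
   9 |  11 | cacaac
  10 |   0 | caccbccbcbccacaac
  11 |   6 | cbcbccacaac
  12 |   8 | cbccacaac
  13 |   3 | cbccbcbccacaac
  14 |  10 | ccacaac
  15 |   5 | ccbcbccacaac
  16 |   2 | ccbccbcbccacaac

SA = [14, 15, 12, 1, 7, 9, 4, 16, 13, 11, 0, 6, 8, 3, 10, 5, 2]
rank  pair      lcp
   1  s[14:],s[15:]  1  'a'
   2  s[15:],s[12:]  2  'ac'
   3  s[12:],s[1:]  2  'ac'
   4  s[1:],s[7:]  0  ''
   5  s[7:],s[9:]  2  'bc'
   6  s[9:],s[4:]  3  'bcc'
   7  s[4:],s[16:]  0  ''
   8  s[16:],s[13:]  1  'c'
   9  s[13:],s[11:]  2  'ca'
  10  s[11:],s[0:]  3  'cac'
  11  s[0:],s[6:]  1  'c'
  12  s[6:],s[8:]  3  'cbc'
  13  s[8:],s[3:]  4  'cbcc'
  14  s[3:],s[10:]  1  'c'
  15  s[10:],s[5:]  2  'cc'
  16  s[5:],s[2:]  4  'ccbc'

n(n+1)/2 = 17·18/2 = 153
Σ LCP = 0 + 1 + 2 + 2 + 0 + 2 + 3 + 0 + 1 + 2 + 3 + 1 + 3 + 4 + 1 + 2 + 4 = 31
distinct = 153 − 31 = 122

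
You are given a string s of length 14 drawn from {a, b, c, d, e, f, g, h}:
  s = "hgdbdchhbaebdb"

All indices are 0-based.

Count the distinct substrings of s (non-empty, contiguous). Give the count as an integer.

rank | idx | suffix
   0 |   9 | aebdb
   1 |  13 | b
   2 |   8 | baebdb
   3 |  11 | bdb
   4 |   3 | bdchhbaebdb
   5 |   5 | chhbaebdb
   6 |  12 | db
   7 |   2 | dbdchhbaebdb
   8 |   4 | dchhbaebdb
   9 |  10 | ebdb
  10 |   1 | gdbdchhbaebdb
  11 |   7 | hbaebdb
  12 |   0 | hgdbdchhbaebdb
  13 |   6 | hhbaebdb

SA = [9, 13, 8, 11, 3, 5, 12, 2, 4, 10, 1, 7, 0, 6]
rank  pair      lcp
   1  s[9:],s[13:]  0  ''
   2  s[13:],s[8:]  1  'b'
   3  s[8:],s[11:]  1  'b'
   4  s[11:],s[3:]  2  'bd'
   5  s[3:],s[5:]  0  ''
   6  s[5:],s[12:]  0  ''
   7  s[12:],s[2:]  2  'db'
   8  s[2:],s[4:]  1  'd'
   9  s[4:],s[10:]  0  ''
  10  s[10:],s[1:]  0  ''
  11  s[1:],s[7:]  0  ''
  12  s[7:],s[0:]  1  'h'
  13  s[0:],s[6:]  1  'h'

n(n+1)/2 = 14·15/2 = 105
Σ LCP = 0 + 0 + 1 + 1 + 2 + 0 + 0 + 2 + 1 + 0 + 0 + 0 + 1 + 1 = 9
distinct = 105 − 9 = 96

96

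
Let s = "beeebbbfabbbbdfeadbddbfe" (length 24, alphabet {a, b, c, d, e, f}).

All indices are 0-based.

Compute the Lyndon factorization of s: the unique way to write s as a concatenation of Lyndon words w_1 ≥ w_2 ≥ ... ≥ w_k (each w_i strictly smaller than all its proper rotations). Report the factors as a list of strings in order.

emit factor 1: 'beee' (i=0, period=4)
emit factor 2: 'bbbf' (i=4, period=4)
emit factor 3: 'abbbbdfeadbddbfe' (i=8, period=16)

["beee", "bbbf", "abbbbdfeadbddbfe"]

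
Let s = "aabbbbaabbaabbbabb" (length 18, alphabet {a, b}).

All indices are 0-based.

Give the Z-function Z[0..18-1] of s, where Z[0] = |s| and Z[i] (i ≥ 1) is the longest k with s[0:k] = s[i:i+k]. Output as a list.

Z[0]=18
i=1: i≥r, start 0; Z[1]=1 extend→box=[1,2)
i=2: i≥r, start 0; Z[2]=0
i=3: i≥r, start 0; Z[3]=0
i=4: i≥r, start 0; Z[4]=0
i=5: i≥r, start 0; Z[5]=0
i=6: i≥r, start 0; Z[6]=4 extend→box=[6,10)
i=7: min(r-i=3, Z[1]=1)=1; Z[7]=1
i=8: min(r-i=2, Z[2]=0)=0; Z[8]=0
i=9: min(r-i=1, Z[3]=0)=0; Z[9]=0
i=10: i≥r, start 0; Z[10]=5 extend→box=[10,15)
i=11: min(r-i=4, Z[1]=1)=1; Z[11]=1
i=12: min(r-i=3, Z[2]=0)=0; Z[12]=0
i=13: min(r-i=2, Z[3]=0)=0; Z[13]=0
i=14: min(r-i=1, Z[4]=0)=0; Z[14]=0
i=15: i≥r, start 0; Z[15]=1 extend→box=[15,16)
i=16: i≥r, start 0; Z[16]=0
i=17: i≥r, start 0; Z[17]=0

[18, 1, 0, 0, 0, 0, 4, 1, 0, 0, 5, 1, 0, 0, 0, 1, 0, 0]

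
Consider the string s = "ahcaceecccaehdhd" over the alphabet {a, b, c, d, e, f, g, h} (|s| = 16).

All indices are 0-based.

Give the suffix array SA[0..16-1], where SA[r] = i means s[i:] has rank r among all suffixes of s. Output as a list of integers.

sorted suffixes:
  #0 SA[0]=3  'aceecccaehdhd'
  #1 SA[1]=10  'aehdhd'
  #2 SA[2]=0  'ahcaceecccaehdhd'
  #3 SA[3]=2  'caceecccaehdhd'
  #4 SA[4]=9  'caehdhd'
  #5 SA[5]=8  'ccaehdhd'
  #6 SA[6]=7  'cccaehdhd'
  #7 SA[7]=4  'ceecccaehdhd'
  #8 SA[8]=15  'd'
  #9 SA[9]=13  'dhd'
  #10 SA[10]=6  'ecccaehdhd'
  #11 SA[11]=5  'eecccaehdhd'
  #12 SA[12]=11  'ehdhd'
  #13 SA[13]=1  'hcaceecccaehdhd'
  #14 SA[14]=14  'hd'
  #15 SA[15]=12  'hdhd'

[3, 10, 0, 2, 9, 8, 7, 4, 15, 13, 6, 5, 11, 1, 14, 12]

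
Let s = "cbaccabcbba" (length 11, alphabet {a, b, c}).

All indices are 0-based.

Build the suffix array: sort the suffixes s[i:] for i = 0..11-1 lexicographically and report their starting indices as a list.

[10, 5, 2, 9, 1, 8, 6, 4, 0, 7, 3]

sorted suffixes:
  #0 SA[0]=10  'a'
  #1 SA[1]=5  'abcbba'
  #2 SA[2]=2  'accabcbba'
  #3 SA[3]=9  'ba'
  #4 SA[4]=1  'baccabcbba'
  #5 SA[5]=8  'bba'
  #6 SA[6]=6  'bcbba'
  #7 SA[7]=4  'cabcbba'
  #8 SA[8]=0  'cbaccabcbba'
  #9 SA[9]=7  'cbba'
  #10 SA[10]=3  'ccabcbba'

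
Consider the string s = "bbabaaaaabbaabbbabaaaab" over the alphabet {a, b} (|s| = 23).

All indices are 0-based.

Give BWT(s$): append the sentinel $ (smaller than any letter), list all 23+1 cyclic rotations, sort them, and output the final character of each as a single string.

rank  rotation                  last
    0  $bbabaaaaabbaabbbabaaaab  b
    1  aaaaabbaabbbabaaaab$bbab  b
    2  aaaab$bbabaaaaabbaabbbab  b
    3  aaaabbaabbbabaaaab$bbaba  a
    4  aaab$bbabaaaaabbaabbbaba  a
    5  aaabbaabbbabaaaab$bbabaa  a
    6  aab$bbabaaaaabbaabbbabaa  a
    7  aabbaabbbabaaaab$bbabaaa  a
    8  aabbbabaaaab$bbabaaaaabb  b
    9  ab$bbabaaaaabbaabbbabaaa  a
   10  abaaaaabbaabbbabaaaab$bb  b
   11  abaaaab$bbabaaaaabbaabbb  b
   12  abbaabbbabaaaab$bbabaaaa  a
   13  abbbabaaaab$bbabaaaaabba  a
   14  b$bbabaaaaabbaabbbabaaaa  a
   15  baaaaabbaabbbabaaaab$bba  a
   16  baaaab$bbabaaaaabbaabbba  a
   17  baabbbabaaaab$bbabaaaaab  b
   18  babaaaaabbaabbbabaaaab$b  b
   19  babaaaab$bbabaaaaabbaabb  b
   20  bbaabbbabaaaab$bbabaaaaa  a
   21  bbabaaaaabbaabbbabaaaab$  $
   22  bbabaaaab$bbabaaaaabbaab  b
   23  bbbabaaaab$bbabaaaaabbaa  a

bbbaaaaababbaaaaabbba$ba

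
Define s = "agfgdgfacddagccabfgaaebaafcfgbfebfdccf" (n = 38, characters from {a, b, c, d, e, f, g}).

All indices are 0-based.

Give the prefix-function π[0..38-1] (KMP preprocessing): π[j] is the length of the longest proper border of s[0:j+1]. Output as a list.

π[0] = 0
j=1 s[j]='g': π[1]=0 (border '')
j=2 s[j]='f': π[2]=0 (border '')
j=3 s[j]='g': π[3]=0 (border '')
j=4 s[j]='d': π[4]=0 (border '')
j=5 s[j]='g': π[5]=0 (border '')
j=6 s[j]='f': π[6]=0 (border '')
j=7 s[j]='a': π[7]=1 (border 'a')
j=8 s[j]='c': k: 1→0; π[8]=0 (border '')
j=9 s[j]='d': π[9]=0 (border '')
j=10 s[j]='d': π[10]=0 (border '')
j=11 s[j]='a': π[11]=1 (border 'a')
j=12 s[j]='g': π[12]=2 (border 'ag')
j=13 s[j]='c': k: 2→0; π[13]=0 (border '')
j=14 s[j]='c': π[14]=0 (border '')
j=15 s[j]='a': π[15]=1 (border 'a')
j=16 s[j]='b': k: 1→0; π[16]=0 (border '')
j=17 s[j]='f': π[17]=0 (border '')
j=18 s[j]='g': π[18]=0 (border '')
j=19 s[j]='a': π[19]=1 (border 'a')
j=20 s[j]='a': k: 1→0; π[20]=1 (border 'a')
j=21 s[j]='e': k: 1→0; π[21]=0 (border '')
j=22 s[j]='b': π[22]=0 (border '')
j=23 s[j]='a': π[23]=1 (border 'a')
j=24 s[j]='a': k: 1→0; π[24]=1 (border 'a')
j=25 s[j]='f': k: 1→0; π[25]=0 (border '')
j=26 s[j]='c': π[26]=0 (border '')
j=27 s[j]='f': π[27]=0 (border '')
j=28 s[j]='g': π[28]=0 (border '')
j=29 s[j]='b': π[29]=0 (border '')
j=30 s[j]='f': π[30]=0 (border '')
j=31 s[j]='e': π[31]=0 (border '')
j=32 s[j]='b': π[32]=0 (border '')
j=33 s[j]='f': π[33]=0 (border '')
j=34 s[j]='d': π[34]=0 (border '')
j=35 s[j]='c': π[35]=0 (border '')
j=36 s[j]='c': π[36]=0 (border '')
j=37 s[j]='f': π[37]=0 (border '')

[0, 0, 0, 0, 0, 0, 0, 1, 0, 0, 0, 1, 2, 0, 0, 1, 0, 0, 0, 1, 1, 0, 0, 1, 1, 0, 0, 0, 0, 0, 0, 0, 0, 0, 0, 0, 0, 0]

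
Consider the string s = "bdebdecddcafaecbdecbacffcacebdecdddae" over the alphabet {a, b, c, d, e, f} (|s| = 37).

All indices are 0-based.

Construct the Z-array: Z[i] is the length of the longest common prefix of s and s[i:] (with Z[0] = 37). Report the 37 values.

[37, 0, 0, 3, 0, 0, 0, 0, 0, 0, 0, 0, 0, 0, 0, 3, 0, 0, 0, 1, 0, 0, 0, 0, 0, 0, 0, 0, 3, 0, 0, 0, 0, 0, 0, 0, 0]

Z[0]=37
i=1: outside box; Z[1]=0
i=2: outside box; Z[2]=0
i=3: outside box; Z[3]=3 grow→box=[3,6)
i=4: min(r-i=2, Z[1]=0)=0; Z[4]=0
i=5: min(r-i=1, Z[2]=0)=0; Z[5]=0
i=6: outside box; Z[6]=0
i=7: outside box; Z[7]=0
i=8: outside box; Z[8]=0
i=9: outside box; Z[9]=0
i=10: outside box; Z[10]=0
i=11: outside box; Z[11]=0
i=12: outside box; Z[12]=0
i=13: outside box; Z[13]=0
i=14: outside box; Z[14]=0
i=15: outside box; Z[15]=3 grow→box=[15,18)
i=16: min(r-i=2, Z[1]=0)=0; Z[16]=0
i=17: min(r-i=1, Z[2]=0)=0; Z[17]=0
i=18: outside box; Z[18]=0
i=19: outside box; Z[19]=1 grow→box=[19,20)
i=20: outside box; Z[20]=0
i=21: outside box; Z[21]=0
i=22: outside box; Z[22]=0
i=23: outside box; Z[23]=0
i=24: outside box; Z[24]=0
i=25: outside box; Z[25]=0
i=26: outside box; Z[26]=0
i=27: outside box; Z[27]=0
i=28: outside box; Z[28]=3 grow→box=[28,31)
i=29: min(r-i=2, Z[1]=0)=0; Z[29]=0
i=30: min(r-i=1, Z[2]=0)=0; Z[30]=0
i=31: outside box; Z[31]=0
i=32: outside box; Z[32]=0
i=33: outside box; Z[33]=0
i=34: outside box; Z[34]=0
i=35: outside box; Z[35]=0
i=36: outside box; Z[36]=0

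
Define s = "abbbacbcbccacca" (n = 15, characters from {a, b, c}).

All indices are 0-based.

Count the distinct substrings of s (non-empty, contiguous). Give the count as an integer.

100

rank | idx | suffix
   0 |  14 | a
   1 |   0 | abbbacbcbccacca
   2 |   4 | acbcbccacca
   3 |  11 | acca
   4 |   3 | bacbcbccacca
   5 |   2 | bbacbcbccacca
   6 |   1 | bbbacbcbccacca
   7 |   6 | bcbccacca
   8 |   8 | bccacca
   9 |  13 | ca
  10 |  10 | cacca
  11 |   5 | cbcbccacca
  12 |   7 | cbccacca
  13 |  12 | cca
  14 |   9 | ccacca

SA = [14, 0, 4, 11, 3, 2, 1, 6, 8, 13, 10, 5, 7, 12, 9]
[i] adj suffixes → lcp
  [1] 14/0 → 1 ('a')
  [2] 0/4 → 1 ('a')
  [3] 4/11 → 2 ('ac')
  [4] 11/3 → 0 ('')
  [5] 3/2 → 1 ('b')
  [6] 2/1 → 2 ('bb')
  [7] 1/6 → 1 ('b')
  [8] 6/8 → 2 ('bc')
  [9] 8/13 → 0 ('')
  [10] 13/10 → 2 ('ca')
  [11] 10/5 → 1 ('c')
  [12] 5/7 → 3 ('cbc')
  [13] 7/12 → 1 ('c')
  [14] 12/9 → 3 ('cca')

n(n+1)/2 = 15·16/2 = 120
Σ LCP = 0 + 1 + 1 + 2 + 0 + 1 + 2 + 1 + 2 + 0 + 2 + 1 + 3 + 1 + 3 = 20
distinct = 120 − 20 = 100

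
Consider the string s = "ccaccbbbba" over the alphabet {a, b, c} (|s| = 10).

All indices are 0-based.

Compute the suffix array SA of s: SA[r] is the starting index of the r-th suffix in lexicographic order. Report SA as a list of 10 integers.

[9, 2, 8, 7, 6, 5, 1, 4, 0, 3]

rank→(start, suffix):
  0 → (9, 'a')
  1 → (2, 'accbbbba')
  2 → (8, 'ba')
  3 → (7, 'bba')
  4 → (6, 'bbba')
  5 → (5, 'bbbba')
  6 → (1, 'caccbbbba')
  7 → (4, 'cbbbba')
  8 → (0, 'ccaccbbbba')
  9 → (3, 'ccbbbba')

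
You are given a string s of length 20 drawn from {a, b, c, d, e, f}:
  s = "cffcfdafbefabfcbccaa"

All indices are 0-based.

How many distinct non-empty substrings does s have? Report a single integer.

rank→(start, suffix):
  0 → (19, 'a')
  1 → (18, 'aa')
  2 → (11, 'abfcbccaa')
  3 → (6, 'afbefabfcbccaa')
  4 → (15, 'bccaa')
  5 → (8, 'befabfcbccaa')
  6 → (12, 'bfcbccaa')
  7 → (17, 'caa')
  8 → (14, 'cbccaa')
  9 → (16, 'ccaa')
  10 → (3, 'cfdafbefabfcbccaa')
  11 → (0, 'cffcfdafbefabfcbccaa')
  12 → (5, 'dafbefabfcbccaa')
  13 → (9, 'efabfcbccaa')
  14 → (10, 'fabfcbccaa')
  15 → (7, 'fbefabfcbccaa')
  16 → (13, 'fcbccaa')
  17 → (2, 'fcfdafbefabfcbccaa')
  18 → (4, 'fdafbefabfcbccaa')
  19 → (1, 'ffcfdafbefabfcbccaa')

SA = [19, 18, 11, 6, 15, 8, 12, 17, 14, 16, 3, 0, 5, 9, 10, 7, 13, 2, 4, 1]
[i] adj suffixes → lcp
  [1] 19/18 → 1 ('a')
  [2] 18/11 → 1 ('a')
  [3] 11/6 → 1 ('a')
  [4] 6/15 → 0 ('')
  [5] 15/8 → 1 ('b')
  [6] 8/12 → 1 ('b')
  [7] 12/17 → 0 ('')
  [8] 17/14 → 1 ('c')
  [9] 14/16 → 1 ('c')
  [10] 16/3 → 1 ('c')
  [11] 3/0 → 2 ('cf')
  [12] 0/5 → 0 ('')
  [13] 5/9 → 0 ('')
  [14] 9/10 → 0 ('')
  [15] 10/7 → 1 ('f')
  [16] 7/13 → 1 ('f')
  [17] 13/2 → 2 ('fc')
  [18] 2/4 → 1 ('f')
  [19] 4/1 → 1 ('f')

n(n+1)/2 = 20·21/2 = 210
Σ LCP = 0 + 1 + 1 + 1 + 0 + 1 + 1 + 0 + 1 + 1 + 1 + 2 + 0 + 0 + 0 + 1 + 1 + 2 + 1 + 1 = 16
distinct = 210 − 16 = 194

194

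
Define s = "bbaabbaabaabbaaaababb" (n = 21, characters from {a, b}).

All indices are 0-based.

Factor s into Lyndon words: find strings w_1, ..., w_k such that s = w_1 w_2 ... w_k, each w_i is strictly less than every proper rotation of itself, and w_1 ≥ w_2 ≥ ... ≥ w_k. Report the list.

emit factor 1: 'b' (i=0, period=1)
emit factor 2: 'b' (i=1, period=1)
emit factor 3: 'aabb' (i=2, period=4)
emit factor 4: 'aabaabb' (i=6, period=7)
emit factor 5: 'aaaababb' (i=13, period=8)

["b", "b", "aabb", "aabaabb", "aaaababb"]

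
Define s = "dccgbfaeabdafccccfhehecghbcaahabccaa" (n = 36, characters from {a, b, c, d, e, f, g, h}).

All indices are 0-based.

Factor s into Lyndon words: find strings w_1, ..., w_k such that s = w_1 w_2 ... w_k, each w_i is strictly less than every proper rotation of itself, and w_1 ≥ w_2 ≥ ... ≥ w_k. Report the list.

emit factor 1: 'd' (i=0, period=1)
emit factor 2: 'ccg' (i=1, period=3)
emit factor 3: 'bf' (i=4, period=2)
emit factor 4: 'ae' (i=6, period=2)
emit factor 5: 'abdafccccfhehecghbc' (i=8, period=19)
emit factor 6: 'aahabcc' (i=27, period=7)
emit factor 7: 'a' (i=34, period=1)
emit factor 8: 'a' (i=35, period=1)

["d", "ccg", "bf", "ae", "abdafccccfhehecghbc", "aahabcc", "a", "a"]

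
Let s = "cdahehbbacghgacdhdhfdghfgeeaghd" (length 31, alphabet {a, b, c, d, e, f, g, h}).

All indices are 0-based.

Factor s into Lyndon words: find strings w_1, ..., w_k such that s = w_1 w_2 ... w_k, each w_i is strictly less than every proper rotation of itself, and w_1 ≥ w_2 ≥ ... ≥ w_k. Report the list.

["cd", "ahehbb", "acghg", "acdhdhfdghfgeeaghd"]

emit factor 1: 'cd' (i=0, period=2)
emit factor 2: 'ahehbb' (i=2, period=6)
emit factor 3: 'acghg' (i=8, period=5)
emit factor 4: 'acdhdhfdghfgeeaghd' (i=13, period=18)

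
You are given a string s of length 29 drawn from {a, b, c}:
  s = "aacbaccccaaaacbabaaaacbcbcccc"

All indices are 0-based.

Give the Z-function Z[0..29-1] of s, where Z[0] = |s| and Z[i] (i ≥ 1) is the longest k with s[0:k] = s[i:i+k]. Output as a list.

Z[0]=29
i=1: outside box; Z[1]=1 scan→box=[1,2)
i=2: outside box; Z[2]=0
i=3: outside box; Z[3]=0
i=4: outside box; Z[4]=1 scan→box=[4,5)
i=5: outside box; Z[5]=0
i=6: outside box; Z[6]=0
i=7: outside box; Z[7]=0
i=8: outside box; Z[8]=0
i=9: outside box; Z[9]=2 scan→box=[9,11)
i=10: min(r-i=1, Z[1]=1)=1; Z[10]=2 scan→box=[10,12)
i=11: min(r-i=1, Z[1]=1)=1; Z[11]=5 scan→box=[11,16)
i=12: min(r-i=4, Z[1]=1)=1; Z[12]=1
i=13: min(r-i=3, Z[2]=0)=0; Z[13]=0
i=14: min(r-i=2, Z[3]=0)=0; Z[14]=0
i=15: min(r-i=1, Z[4]=1)=1; Z[15]=1
i=16: outside box; Z[16]=0
i=17: outside box; Z[17]=2 scan→box=[17,19)
i=18: min(r-i=1, Z[1]=1)=1; Z[18]=2 scan→box=[18,20)
i=19: min(r-i=1, Z[1]=1)=1; Z[19]=4 scan→box=[19,23)
i=20: min(r-i=3, Z[1]=1)=1; Z[20]=1
i=21: min(r-i=2, Z[2]=0)=0; Z[21]=0
i=22: min(r-i=1, Z[3]=0)=0; Z[22]=0
i=23: outside box; Z[23]=0
i=24: outside box; Z[24]=0
i=25: outside box; Z[25]=0
i=26: outside box; Z[26]=0
i=27: outside box; Z[27]=0
i=28: outside box; Z[28]=0

[29, 1, 0, 0, 1, 0, 0, 0, 0, 2, 2, 5, 1, 0, 0, 1, 0, 2, 2, 4, 1, 0, 0, 0, 0, 0, 0, 0, 0]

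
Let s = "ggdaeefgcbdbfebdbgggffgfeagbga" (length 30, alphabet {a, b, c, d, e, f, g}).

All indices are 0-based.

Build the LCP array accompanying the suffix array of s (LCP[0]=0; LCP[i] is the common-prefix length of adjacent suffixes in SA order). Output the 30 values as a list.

[0, 1, 1, 0, 3, 1, 1, 2, 0, 0, 1, 2, 0, 1, 1, 1, 0, 2, 1, 1, 2, 0, 1, 1, 1, 1, 2, 1, 2, 2]

sorted suffixes:
  #0 SA[0]=29  'a'
  #1 SA[1]=3  'aeefgcbdbfebdbgggffgfeagbga'
  #2 SA[2]=25  'agbga'
  #3 SA[3]=9  'bdbfebdbgggffgfeagbga'
  #4 SA[4]=14  'bdbgggffgfeagbga'
  #5 SA[5]=11  'bfebdbgggffgfeagbga'
  #6 SA[6]=27  'bga'
  #7 SA[7]=16  'bgggffgfeagbga'
  #8 SA[8]=8  'cbdbfebdbgggffgfeagbga'
  #9 SA[9]=2  'daeefgcbdbfebdbgggffgfeagbga'
  #10 SA[10]=10  'dbfebdbgggffgfeagbga'
  #11 SA[11]=15  'dbgggffgfeagbga'
  #12 SA[12]=24  'eagbga'
  #13 SA[13]=13  'ebdbgggffgfeagbga'
  #14 SA[14]=4  'eefgcbdbfebdbgggffgfeagbga'
  #15 SA[15]=5  'efgcbdbfebdbgggffgfeagbga'
  #16 SA[16]=23  'feagbga'
  #17 SA[17]=12  'febdbgggffgfeagbga'
  #18 SA[18]=20  'ffgfeagbga'
  #19 SA[19]=6  'fgcbdbfebdbgggffgfeagbga'
  #20 SA[20]=21  'fgfeagbga'
  #21 SA[21]=28  'ga'
  #22 SA[22]=26  'gbga'
  #23 SA[23]=7  'gcbdbfebdbgggffgfeagbga'
  #24 SA[24]=1  'gdaeefgcbdbfebdbgggffgfeagbga'
  #25 SA[25]=22  'gfeagbga'
  #26 SA[26]=19  'gffgfeagbga'
  #27 SA[27]=0  'ggdaeefgcbdbfebdbgggffgfeagbga'
  #28 SA[28]=18  'ggffgfeagbga'
  #29 SA[29]=17  'gggffgfeagbga'

SA = [29, 3, 25, 9, 14, 11, 27, 16, 8, 2, 10, 15, 24, 13, 4, 5, 23, 12, 20, 6, 21, 28, 26, 7, 1, 22, 19, 0, 18, 17]
rank  pair      lcp
   1  s[29:],s[3:]  1  'a'
   2  s[3:],s[25:]  1  'a'
   3  s[25:],s[9:]  0  ''
   4  s[9:],s[14:]  3  'bdb'
   5  s[14:],s[11:]  1  'b'
   6  s[11:],s[27:]  1  'b'
   7  s[27:],s[16:]  2  'bg'
   8  s[16:],s[8:]  0  ''
   9  s[8:],s[2:]  0  ''
  10  s[2:],s[10:]  1  'd'
  11  s[10:],s[15:]  2  'db'
  12  s[15:],s[24:]  0  ''
  13  s[24:],s[13:]  1  'e'
  14  s[13:],s[4:]  1  'e'
  15  s[4:],s[5:]  1  'e'
  16  s[5:],s[23:]  0  ''
  17  s[23:],s[12:]  2  'fe'
  18  s[12:],s[20:]  1  'f'
  19  s[20:],s[6:]  1  'f'
  20  s[6:],s[21:]  2  'fg'
  21  s[21:],s[28:]  0  ''
  22  s[28:],s[26:]  1  'g'
  23  s[26:],s[7:]  1  'g'
  24  s[7:],s[1:]  1  'g'
  25  s[1:],s[22:]  1  'g'
  26  s[22:],s[19:]  2  'gf'
  27  s[19:],s[0:]  1  'g'
  28  s[0:],s[18:]  2  'gg'
  29  s[18:],s[17:]  2  'gg'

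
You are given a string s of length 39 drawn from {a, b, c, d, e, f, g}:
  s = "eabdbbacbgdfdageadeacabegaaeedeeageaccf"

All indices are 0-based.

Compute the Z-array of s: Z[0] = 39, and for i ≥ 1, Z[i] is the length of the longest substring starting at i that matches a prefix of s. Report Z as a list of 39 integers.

Z[0]=39
i=1: i≥r, start 0; Z[1]=0
i=2: i≥r, start 0; Z[2]=0
i=3: i≥r, start 0; Z[3]=0
i=4: i≥r, start 0; Z[4]=0
i=5: i≥r, start 0; Z[5]=0
i=6: i≥r, start 0; Z[6]=0
i=7: i≥r, start 0; Z[7]=0
i=8: i≥r, start 0; Z[8]=0
i=9: i≥r, start 0; Z[9]=0
i=10: i≥r, start 0; Z[10]=0
i=11: i≥r, start 0; Z[11]=0
i=12: i≥r, start 0; Z[12]=0
i=13: i≥r, start 0; Z[13]=0
i=14: i≥r, start 0; Z[14]=0
i=15: i≥r, start 0; Z[15]=2 extend→box=[15,17)
i=16: min(r-i=1, Z[1]=0)=0; Z[16]=0
i=17: i≥r, start 0; Z[17]=0
i=18: i≥r, start 0; Z[18]=2 extend→box=[18,20)
i=19: min(r-i=1, Z[1]=0)=0; Z[19]=0
i=20: i≥r, start 0; Z[20]=0
i=21: i≥r, start 0; Z[21]=0
i=22: i≥r, start 0; Z[22]=0
i=23: i≥r, start 0; Z[23]=1 extend→box=[23,24)
i=24: i≥r, start 0; Z[24]=0
i=25: i≥r, start 0; Z[25]=0
i=26: i≥r, start 0; Z[26]=0
i=27: i≥r, start 0; Z[27]=1 extend→box=[27,28)
i=28: i≥r, start 0; Z[28]=1 extend→box=[28,29)
i=29: i≥r, start 0; Z[29]=0
i=30: i≥r, start 0; Z[30]=1 extend→box=[30,31)
i=31: i≥r, start 0; Z[31]=2 extend→box=[31,33)
i=32: min(r-i=1, Z[1]=0)=0; Z[32]=0
i=33: i≥r, start 0; Z[33]=0
i=34: i≥r, start 0; Z[34]=2 extend→box=[34,36)
i=35: min(r-i=1, Z[1]=0)=0; Z[35]=0
i=36: i≥r, start 0; Z[36]=0
i=37: i≥r, start 0; Z[37]=0
i=38: i≥r, start 0; Z[38]=0

[39, 0, 0, 0, 0, 0, 0, 0, 0, 0, 0, 0, 0, 0, 0, 2, 0, 0, 2, 0, 0, 0, 0, 1, 0, 0, 0, 1, 1, 0, 1, 2, 0, 0, 2, 0, 0, 0, 0]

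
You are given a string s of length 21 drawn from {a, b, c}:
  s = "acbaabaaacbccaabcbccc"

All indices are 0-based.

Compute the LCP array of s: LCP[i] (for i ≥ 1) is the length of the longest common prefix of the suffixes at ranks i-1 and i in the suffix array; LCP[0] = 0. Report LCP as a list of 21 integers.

rank | idx | suffix
   0 |   6 | aaacbccaabcbccc
   1 |   3 | aabaaacbccaabcbccc
   2 |  13 | aabcbccc
   3 |   7 | aacbccaabcbccc
   4 |   4 | abaaacbccaabcbccc
   5 |  14 | abcbccc
   6 |   0 | acbaabaaacbccaabcbccc
   7 |   8 | acbccaabcbccc
   8 |   5 | baaacbccaabcbccc
   9 |   2 | baabaaacbccaabcbccc
  10 |  15 | bcbccc
  11 |  10 | bccaabcbccc
  12 |  17 | bccc
  13 |  20 | c
  14 |  12 | caabcbccc
  15 |   1 | cbaabaaacbccaabcbccc
  16 |   9 | cbccaabcbccc
  17 |  16 | cbccc
  18 |  19 | cc
  19 |  11 | ccaabcbccc
  20 |  18 | ccc

SA = [6, 3, 13, 7, 4, 14, 0, 8, 5, 2, 15, 10, 17, 20, 12, 1, 9, 16, 19, 11, 18]
i: (SA[i-1],SA[i]) lcp shared
  1: (6,3) 2 'aa'
  2: (3,13) 3 'aab'
  3: (13,7) 2 'aa'
  4: (7,4) 1 'a'
  5: (4,14) 2 'ab'
  6: (14,0) 1 'a'
  7: (0,8) 3 'acb'
  8: (8,5) 0 ''
  9: (5,2) 3 'baa'
  10: (2,15) 1 'b'
  11: (15,10) 2 'bc'
  12: (10,17) 3 'bcc'
  13: (17,20) 0 ''
  14: (20,12) 1 'c'
  15: (12,1) 1 'c'
  16: (1,9) 2 'cb'
  17: (9,16) 4 'cbcc'
  18: (16,19) 1 'c'
  19: (19,11) 2 'cc'
  20: (11,18) 2 'cc'

[0, 2, 3, 2, 1, 2, 1, 3, 0, 3, 1, 2, 3, 0, 1, 1, 2, 4, 1, 2, 2]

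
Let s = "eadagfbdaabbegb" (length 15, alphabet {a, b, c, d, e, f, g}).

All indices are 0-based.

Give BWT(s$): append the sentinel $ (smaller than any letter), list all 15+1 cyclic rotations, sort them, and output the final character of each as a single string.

rank  rotation          last
    0  $eadagfbdaabbegb  b
    1  aabbegb$eadagfbd  d
    2  abbegb$eadagfbda  a
    3  adagfbdaabbegb$e  e
    4  agfbdaabbegb$ead  d
    5  b$eadagfbdaabbeg  g
    6  bbegb$eadagfbdaa  a
    7  bdaabbegb$eadagf  f
    8  begb$eadagfbdaab  b
    9  daabbegb$eadagfb  b
   10  dagfbdaabbegb$ea  a
   11  eadagfbdaabbegb$  $
   12  egb$eadagfbdaabb  b
   13  fbdaabbegb$eadag  g
   14  gb$eadagfbdaabbe  e
   15  gfbdaabbegb$eada  a

bdaedgafbba$bgea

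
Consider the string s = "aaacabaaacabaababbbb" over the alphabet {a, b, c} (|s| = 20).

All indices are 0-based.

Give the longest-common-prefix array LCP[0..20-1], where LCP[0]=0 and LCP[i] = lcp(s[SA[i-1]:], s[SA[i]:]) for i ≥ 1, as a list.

sorted suffixes:
  #0 SA[0]=0  'aaacabaaacabaababbbb'
  #1 SA[1]=6  'aaacabaababbbb'
  #2 SA[2]=12  'aababbbb'
  #3 SA[3]=1  'aacabaaacabaababbbb'
  #4 SA[4]=7  'aacabaababbbb'
  #5 SA[5]=4  'abaaacabaababbbb'
  #6 SA[6]=10  'abaababbbb'
  #7 SA[7]=13  'ababbbb'
  #8 SA[8]=15  'abbbb'
  #9 SA[9]=2  'acabaaacabaababbbb'
  #10 SA[10]=8  'acabaababbbb'
  #11 SA[11]=19  'b'
  #12 SA[12]=5  'baaacabaababbbb'
  #13 SA[13]=11  'baababbbb'
  #14 SA[14]=14  'babbbb'
  #15 SA[15]=18  'bb'
  #16 SA[16]=17  'bbb'
  #17 SA[17]=16  'bbbb'
  #18 SA[18]=3  'cabaaacabaababbbb'
  #19 SA[19]=9  'cabaababbbb'

SA = [0, 6, 12, 1, 7, 4, 10, 13, 15, 2, 8, 19, 5, 11, 14, 18, 17, 16, 3, 9]
i: (SA[i-1],SA[i]) lcp shared
  1: (0,6) 8 'aaacabaa'
  2: (6,12) 2 'aa'
  3: (12,1) 2 'aa'
  4: (1,7) 7 'aacabaa'
  5: (7,4) 1 'a'
  6: (4,10) 4 'abaa'
  7: (10,13) 3 'aba'
  8: (13,15) 2 'ab'
  9: (15,2) 1 'a'
  10: (2,8) 6 'acabaa'
  11: (8,19) 0 ''
  12: (19,5) 1 'b'
  13: (5,11) 3 'baa'
  14: (11,14) 2 'ba'
  15: (14,18) 1 'b'
  16: (18,17) 2 'bb'
  17: (17,16) 3 'bbb'
  18: (16,3) 0 ''
  19: (3,9) 5 'cabaa'

[0, 8, 2, 2, 7, 1, 4, 3, 2, 1, 6, 0, 1, 3, 2, 1, 2, 3, 0, 5]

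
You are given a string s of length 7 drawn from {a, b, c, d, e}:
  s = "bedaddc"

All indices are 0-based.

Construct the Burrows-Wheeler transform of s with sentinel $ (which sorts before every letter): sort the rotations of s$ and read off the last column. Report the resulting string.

cd$dedab

rank  rotation  last
    0  $bedaddc  c
    1  addc$bed  d
    2  bedaddc$  $
    3  c$bedadd  d
    4  daddc$be  e
    5  dc$bedad  d
    6  ddc$beda  a
    7  edaddc$b  b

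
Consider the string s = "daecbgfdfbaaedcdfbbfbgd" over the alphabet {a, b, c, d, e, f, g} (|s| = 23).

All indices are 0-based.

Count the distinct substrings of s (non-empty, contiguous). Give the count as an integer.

254

sorted suffixes:
  #0 SA[0]=10  'aaedcdfbbfbgd'
  #1 SA[1]=1  'aecbgfdfbaaedcdfbbfbgd'
  #2 SA[2]=11  'aedcdfbbfbgd'
  #3 SA[3]=9  'baaedcdfbbfbgd'
  #4 SA[4]=17  'bbfbgd'
  #5 SA[5]=18  'bfbgd'
  #6 SA[6]=20  'bgd'
  #7 SA[7]=4  'bgfdfbaaedcdfbbfbgd'
  #8 SA[8]=3  'cbgfdfbaaedcdfbbfbgd'
  #9 SA[9]=14  'cdfbbfbgd'
  #10 SA[10]=22  'd'
  #11 SA[11]=0  'daecbgfdfbaaedcdfbbfbgd'
  #12 SA[12]=13  'dcdfbbfbgd'
  #13 SA[13]=7  'dfbaaedcdfbbfbgd'
  #14 SA[14]=15  'dfbbfbgd'
  #15 SA[15]=2  'ecbgfdfbaaedcdfbbfbgd'
  #16 SA[16]=12  'edcdfbbfbgd'
  #17 SA[17]=8  'fbaaedcdfbbfbgd'
  #18 SA[18]=16  'fbbfbgd'
  #19 SA[19]=19  'fbgd'
  #20 SA[20]=6  'fdfbaaedcdfbbfbgd'
  #21 SA[21]=21  'gd'
  #22 SA[22]=5  'gfdfbaaedcdfbbfbgd'

SA = [10, 1, 11, 9, 17, 18, 20, 4, 3, 14, 22, 0, 13, 7, 15, 2, 12, 8, 16, 19, 6, 21, 5]
rank  pair      lcp
   1  s[10:],s[1:]  1  'a'
   2  s[1:],s[11:]  2  'ae'
   3  s[11:],s[9:]  0  ''
   4  s[9:],s[17:]  1  'b'
   5  s[17:],s[18:]  1  'b'
   6  s[18:],s[20:]  1  'b'
   7  s[20:],s[4:]  2  'bg'
   8  s[4:],s[3:]  0  ''
   9  s[3:],s[14:]  1  'c'
  10  s[14:],s[22:]  0  ''
  11  s[22:],s[0:]  1  'd'
  12  s[0:],s[13:]  1  'd'
  13  s[13:],s[7:]  1  'd'
  14  s[7:],s[15:]  3  'dfb'
  15  s[15:],s[2:]  0  ''
  16  s[2:],s[12:]  1  'e'
  17  s[12:],s[8:]  0  ''
  18  s[8:],s[16:]  2  'fb'
  19  s[16:],s[19:]  2  'fb'
  20  s[19:],s[6:]  1  'f'
  21  s[6:],s[21:]  0  ''
  22  s[21:],s[5:]  1  'g'

n(n+1)/2 = 23·24/2 = 276
Σ LCP = 0 + 1 + 2 + 0 + 1 + 1 + 1 + 2 + 0 + 1 + 0 + 1 + 1 + 1 + 3 + 0 + 1 + 0 + 2 + 2 + 1 + 0 + 1 = 22
distinct = 276 − 22 = 254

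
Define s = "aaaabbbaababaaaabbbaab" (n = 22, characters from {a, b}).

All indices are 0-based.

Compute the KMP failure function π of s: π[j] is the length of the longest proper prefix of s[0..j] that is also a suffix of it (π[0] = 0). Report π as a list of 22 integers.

[0, 1, 2, 3, 0, 0, 0, 1, 2, 0, 1, 0, 1, 2, 3, 4, 5, 6, 7, 8, 9, 10]

π[0] = 0
j=1 s[j]='a': π[1]=1 (border 'a')
j=2 s[j]='a': π[2]=2 (border 'aa')
j=3 s[j]='a': π[3]=3 (border 'aaa')
j=4 s[j]='b': k: 3→2→1→0; π[4]=0 (border '')
j=5 s[j]='b': π[5]=0 (border '')
j=6 s[j]='b': π[6]=0 (border '')
j=7 s[j]='a': π[7]=1 (border 'a')
j=8 s[j]='a': π[8]=2 (border 'aa')
j=9 s[j]='b': k: 2→1→0; π[9]=0 (border '')
j=10 s[j]='a': π[10]=1 (border 'a')
j=11 s[j]='b': k: 1→0; π[11]=0 (border '')
j=12 s[j]='a': π[12]=1 (border 'a')
j=13 s[j]='a': π[13]=2 (border 'aa')
j=14 s[j]='a': π[14]=3 (border 'aaa')
j=15 s[j]='a': π[15]=4 (border 'aaaa')
j=16 s[j]='b': π[16]=5 (border 'aaaab')
j=17 s[j]='b': π[17]=6 (border 'aaaabb')
j=18 s[j]='b': π[18]=7 (border 'aaaabbb')
j=19 s[j]='a': π[19]=8 (border 'aaaabbba')
j=20 s[j]='a': π[20]=9 (border 'aaaabbbaa')
j=21 s[j]='b': π[21]=10 (border 'aaaabbbaab')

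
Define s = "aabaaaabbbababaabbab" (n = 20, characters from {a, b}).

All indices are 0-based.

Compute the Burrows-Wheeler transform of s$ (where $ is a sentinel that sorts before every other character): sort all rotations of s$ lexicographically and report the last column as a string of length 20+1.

bba$bababbaaaaabababa

rank  rotation               last
    0  $aabaaaabbbababaabbab  b
    1  aaaabbbababaabbab$aab  b
    2  aaabbbababaabbab$aaba  a
    3  aabaaaabbbababaabbab$  $
    4  aabbab$aabaaaabbbabab  b
    5  aabbbababaabbab$aabaa  a
    6  ab$aabaaaabbbababaabb  b
    7  abaaaabbbababaabbab$a  a
    8  abaabbab$aabaaaabbbab  b
    9  ababaabbab$aabaaaabbb  b
   10  abbab$aabaaaabbbababa  a
   11  abbbababaabbab$aabaaa  a
   12  b$aabaaaabbbababaabba  a
   13  baaaabbbababaabbab$aa  a
   14  baabbab$aabaaaabbbaba  a
   15  bab$aabaaaabbbababaab  b
   16  babaabbab$aabaaaabbba  a
   17  bababaabbab$aabaaaabb  b
   18  bbab$aabaaaabbbababaa  a
   19  bbababaabbab$aabaaaab  b
   20  bbbababaabbab$aabaaaa  a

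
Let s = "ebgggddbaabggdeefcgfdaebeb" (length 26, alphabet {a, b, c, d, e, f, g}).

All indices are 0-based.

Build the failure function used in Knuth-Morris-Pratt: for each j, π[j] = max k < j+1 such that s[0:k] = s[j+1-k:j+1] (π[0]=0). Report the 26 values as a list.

π[0] = 0
j=1 s[j]='b': π[1]=0 (border '')
j=2 s[j]='g': π[2]=0 (border '')
j=3 s[j]='g': π[3]=0 (border '')
j=4 s[j]='g': π[4]=0 (border '')
j=5 s[j]='d': π[5]=0 (border '')
j=6 s[j]='d': π[6]=0 (border '')
j=7 s[j]='b': π[7]=0 (border '')
j=8 s[j]='a': π[8]=0 (border '')
j=9 s[j]='a': π[9]=0 (border '')
j=10 s[j]='b': π[10]=0 (border '')
j=11 s[j]='g': π[11]=0 (border '')
j=12 s[j]='g': π[12]=0 (border '')
j=13 s[j]='d': π[13]=0 (border '')
j=14 s[j]='e': π[14]=1 (border 'e')
j=15 s[j]='e': k: 1→0; π[15]=1 (border 'e')
j=16 s[j]='f': k: 1→0; π[16]=0 (border '')
j=17 s[j]='c': π[17]=0 (border '')
j=18 s[j]='g': π[18]=0 (border '')
j=19 s[j]='f': π[19]=0 (border '')
j=20 s[j]='d': π[20]=0 (border '')
j=21 s[j]='a': π[21]=0 (border '')
j=22 s[j]='e': π[22]=1 (border 'e')
j=23 s[j]='b': π[23]=2 (border 'eb')
j=24 s[j]='e': k: 2→0; π[24]=1 (border 'e')
j=25 s[j]='b': π[25]=2 (border 'eb')

[0, 0, 0, 0, 0, 0, 0, 0, 0, 0, 0, 0, 0, 0, 1, 1, 0, 0, 0, 0, 0, 0, 1, 2, 1, 2]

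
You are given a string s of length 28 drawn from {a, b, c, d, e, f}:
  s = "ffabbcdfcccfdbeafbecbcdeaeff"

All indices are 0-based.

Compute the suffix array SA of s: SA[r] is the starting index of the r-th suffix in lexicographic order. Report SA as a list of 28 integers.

rank | idx | suffix
   0 |   2 | abbcdfcccfdbeafbecbcdeaeff
   1 |  24 | aeff
   2 |  15 | afbecbcdeaeff
   3 |   3 | bbcdfcccfdbeafbecbcdeaeff
   4 |  20 | bcdeaeff
   5 |   4 | bcdfcccfdbeafbecbcdeaeff
   6 |  13 | beafbecbcdeaeff
   7 |  17 | becbcdeaeff
   8 |  19 | cbcdeaeff
   9 |   8 | cccfdbeafbecbcdeaeff
  10 |   9 | ccfdbeafbecbcdeaeff
  11 |  21 | cdeaeff
  12 |   5 | cdfcccfdbeafbecbcdeaeff
  13 |  10 | cfdbeafbecbcdeaeff
  14 |  12 | dbeafbecbcdeaeff
  15 |  22 | deaeff
  16 |   6 | dfcccfdbeafbecbcdeaeff
  17 |  23 | eaeff
  18 |  14 | eafbecbcdeaeff
  19 |  18 | ecbcdeaeff
  20 |  25 | eff
  21 |  27 | f
  22 |   1 | fabbcdfcccfdbeafbecbcdeaeff
  23 |  16 | fbecbcdeaeff
  24 |   7 | fcccfdbeafbecbcdeaeff
  25 |  11 | fdbeafbecbcdeaeff
  26 |  26 | ff
  27 |   0 | ffabbcdfcccfdbeafbecbcdeaeff

[2, 24, 15, 3, 20, 4, 13, 17, 19, 8, 9, 21, 5, 10, 12, 22, 6, 23, 14, 18, 25, 27, 1, 16, 7, 11, 26, 0]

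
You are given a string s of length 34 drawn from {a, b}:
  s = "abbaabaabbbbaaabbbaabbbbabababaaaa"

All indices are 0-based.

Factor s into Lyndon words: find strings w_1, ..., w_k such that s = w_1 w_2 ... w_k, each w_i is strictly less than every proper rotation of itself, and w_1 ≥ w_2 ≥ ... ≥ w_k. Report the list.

["abb", "aabaabbbb", "aaabbbaabbbbababab", "a", "a", "a", "a"]

emit factor 1: 'abb' (i=0, period=3)
emit factor 2: 'aabaabbbb' (i=3, period=9)
emit factor 3: 'aaabbbaabbbbababab' (i=12, period=18)
emit factor 4: 'a' (i=30, period=1)
emit factor 5: 'a' (i=31, period=1)
emit factor 6: 'a' (i=32, period=1)
emit factor 7: 'a' (i=33, period=1)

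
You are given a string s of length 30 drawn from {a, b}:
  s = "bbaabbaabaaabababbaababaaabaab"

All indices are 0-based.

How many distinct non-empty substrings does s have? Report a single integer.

sorted suffixes:
  #0 SA[0]=23  'aaabaab'
  #1 SA[1]=9  'aaabababbaababaaabaab'
  #2 SA[2]=27  'aab'
  #3 SA[3]=6  'aabaaabababbaababaaabaab'
  #4 SA[4]=24  'aabaab'
  #5 SA[5]=18  'aababaaabaab'
  #6 SA[6]=10  'aabababbaababaaabaab'
  #7 SA[7]=2  'aabbaabaaabababbaababaaabaab'
  #8 SA[8]=28  'ab'
  #9 SA[9]=21  'abaaabaab'
  #10 SA[10]=7  'abaaabababbaababaaabaab'
  #11 SA[11]=25  'abaab'
  #12 SA[12]=19  'ababaaabaab'
  #13 SA[13]=11  'abababbaababaaabaab'
  #14 SA[14]=13  'ababbaababaaabaab'
  #15 SA[15]=3  'abbaabaaabababbaababaaabaab'
  #16 SA[16]=15  'abbaababaaabaab'
  #17 SA[17]=29  'b'
  #18 SA[18]=22  'baaabaab'
  #19 SA[19]=8  'baaabababbaababaaabaab'
  #20 SA[20]=26  'baab'
  #21 SA[21]=5  'baabaaabababbaababaaabaab'
  #22 SA[22]=17  'baababaaabaab'
  #23 SA[23]=1  'baabbaabaaabababbaababaaabaab'
  #24 SA[24]=20  'babaaabaab'
  #25 SA[25]=12  'bababbaababaaabaab'
  #26 SA[26]=14  'babbaababaaabaab'
  #27 SA[27]=4  'bbaabaaabababbaababaaabaab'
  #28 SA[28]=16  'bbaababaaabaab'
  #29 SA[29]=0  'bbaabbaabaaabababbaababaaabaab'

SA = [23, 9, 27, 6, 24, 18, 10, 2, 28, 21, 7, 25, 19, 11, 13, 3, 15, 29, 22, 8, 26, 5, 17, 1, 20, 12, 14, 4, 16, 0]
[i] adj suffixes → lcp
  [1] 23/9 → 5 ('aaaba')
  [2] 9/27 → 2 ('aa')
  [3] 27/6 → 3 ('aab')
  [4] 6/24 → 5 ('aabaa')
  [5] 24/18 → 4 ('aaba')
  [6] 18/10 → 6 ('aababa')
  [7] 10/2 → 3 ('aab')
  [8] 2/28 → 1 ('a')
  [9] 28/21 → 2 ('ab')
  [10] 21/7 → 7 ('abaaaba')
  [11] 7/25 → 4 ('abaa')
  [12] 25/19 → 3 ('aba')
  [13] 19/11 → 5 ('ababa')
  [14] 11/13 → 4 ('abab')
  [15] 13/3 → 2 ('ab')
  [16] 3/15 → 7 ('abbaaba')
  [17] 15/29 → 0 ('')
  [18] 29/22 → 1 ('b')
  [19] 22/8 → 6 ('baaaba')
  [20] 8/26 → 3 ('baa')
  [21] 26/5 → 4 ('baab')
  [22] 5/17 → 5 ('baaba')
  [23] 17/1 → 4 ('baab')
  [24] 1/20 → 2 ('ba')
  [25] 20/12 → 4 ('baba')
  [26] 12/14 → 3 ('bab')
  [27] 14/4 → 1 ('b')
  [28] 4/16 → 6 ('bbaaba')
  [29] 16/0 → 5 ('bbaab')

n(n+1)/2 = 30·31/2 = 465
Σ LCP = 0 + 5 + 2 + 3 + 5 + 4 + 6 + 3 + 1 + 2 + 7 + 4 + 3 + 5 + 4 + 2 + 7 + 0 + 1 + 6 + 3 + 4 + 5 + 4 + 2 + 4 + 3 + 1 + 6 + 5 = 107
distinct = 465 − 107 = 358

358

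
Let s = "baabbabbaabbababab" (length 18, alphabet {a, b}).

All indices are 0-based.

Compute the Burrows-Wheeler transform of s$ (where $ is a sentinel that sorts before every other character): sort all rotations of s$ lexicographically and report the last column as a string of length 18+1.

bbbbbbbaaab$aabbaaa

rank  rotation             last
    0  $baabbabbaabbababab  b
    1  aabbababab$baabbabb  b
    2  aabbabbaabbababab$b  b
    3  ab$baabbabbaabbabab  b
    4  abab$baabbabbaabbab  b
    5  ababab$baabbabbaabb  b
    6  abbaabbababab$baabb  b
    7  abbababab$baabbabba  a
    8  abbabbaabbababab$ba  a
    9  b$baabbabbaabbababa  a
   10  baabbababab$baabbab  b
   11  baabbabbaabbababab$  $
   12  bab$baabbabbaabbaba  a
   13  babab$baabbabbaabba  a
   14  bababab$baabbabbaab  b
   15  babbaabbababab$baab  b
   16  bbaabbababab$baabba  a
   17  bbababab$baabbabbaa  a
   18  bbabbaabbababab$baa  a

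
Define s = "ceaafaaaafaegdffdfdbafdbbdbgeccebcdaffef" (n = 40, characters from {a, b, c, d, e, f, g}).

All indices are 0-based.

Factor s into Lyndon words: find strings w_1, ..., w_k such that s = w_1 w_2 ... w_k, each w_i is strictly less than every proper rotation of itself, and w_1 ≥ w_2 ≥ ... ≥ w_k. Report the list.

["ce", "aaf", "aaaafaegdffdfdbafdbbdbgeccebcdaffef"]

emit factor 1: 'ce' (i=0, period=2)
emit factor 2: 'aaf' (i=2, period=3)
emit factor 3: 'aaaafaegdffdfdbafdbbdbgeccebcdaffef' (i=5, period=35)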